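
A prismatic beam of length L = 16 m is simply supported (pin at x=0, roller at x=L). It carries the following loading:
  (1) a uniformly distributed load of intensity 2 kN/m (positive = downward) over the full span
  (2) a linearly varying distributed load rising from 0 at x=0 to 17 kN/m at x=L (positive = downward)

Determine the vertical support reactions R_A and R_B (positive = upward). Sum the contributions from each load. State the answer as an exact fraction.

R_A = 184/3 kN, R_B = 320/3 kN

Load 1 — uniform load w=2 kN/m over full span:
  R_A = wL/2 = 2·16/2 = 16 kN
  R_B = wL/2 = 2·16/2 = 16 kN
Load 2 — triangular load w₀=17 kN/m (0→w₀ over full span):
  R_A = w₀L/6 = 17·16/6 = 136/3 kN
  R_B = w₀L/3 = 17·16/3 = 272/3 kN
Superposition: R_A = 184/3 kN, R_B = 320/3 kN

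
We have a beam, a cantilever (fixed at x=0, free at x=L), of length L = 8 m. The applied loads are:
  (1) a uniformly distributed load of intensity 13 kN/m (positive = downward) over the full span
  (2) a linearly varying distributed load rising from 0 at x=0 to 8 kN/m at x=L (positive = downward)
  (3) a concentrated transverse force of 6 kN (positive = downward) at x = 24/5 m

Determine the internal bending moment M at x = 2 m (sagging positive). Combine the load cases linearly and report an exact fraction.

Load 1 — uniform load w=13 kN/m over full span:
  M_1 = -w(L-x)²/2 = -13·(8-2)²/2 = -234 kN·m
Load 2 — triangular load w₀=8 kN/m (0→w₀ over full span):
  M_2 = w₀Lx/2 - w₀L²/3 - w₀x³/(6L) = 8·8·2/2 - 8·8²/3 - 8·2³/(6·8) = -108 kN·m
Load 3 — point force P=6 kN at a=24/5 m (b=L-a=16/5):
  M_3 = -P(a-x)  [x≤a] = -6·((24/5)-2) = -84/5 kN·m
Superposition: M = Σ M_i = -1794/5 kN·m ≈ -358.800000 kN·m

M(2) = -1794/5 kN·m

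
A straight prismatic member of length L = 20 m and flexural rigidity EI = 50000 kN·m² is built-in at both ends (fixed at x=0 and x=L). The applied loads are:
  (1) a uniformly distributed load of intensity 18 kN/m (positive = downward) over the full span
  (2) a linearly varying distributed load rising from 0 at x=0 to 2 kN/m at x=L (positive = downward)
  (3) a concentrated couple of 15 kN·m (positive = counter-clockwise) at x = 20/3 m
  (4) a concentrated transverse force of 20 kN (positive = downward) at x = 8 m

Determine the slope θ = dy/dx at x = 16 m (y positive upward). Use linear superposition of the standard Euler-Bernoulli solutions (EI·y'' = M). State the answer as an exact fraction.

θ(16) = 24479/937500 rad

Load 1 — uniform load w=18 kN/m over full span:
  θ_1 = -wx(L-x)(L-2x)/(12EI) = -18·16·(20-16)·(20-2·16)/(12·50000) = 72/3125 rad
Load 2 — triangular load w₀=2 kN/m (0→w₀ over full span):
  θ_2 = -w₀(2x(L-x)(L-2x)(x+2L)+x²(L-x)²)/(120LEI) = -2·(2·16·(20-16)·(20-2·16)·(16+2·20)+16²·(20-16)²)/(120·20·50000) = 64/46875 rad
Load 3 — applied couple M₀=15 kN·m at a=20/3 m (b=L-a=40/3):
  θ_3 = (R_Ax²/2 - M_Ax - M₀(x-a))/EI  [x>a] with R_A=1, M_A=0 = (1·16²/2 - 0·16 - 15·(16-(20/3)))/50000 = -3/12500 rad
Load 4 — point force P=20 kN at a=8 m (b=L-a=12):
  θ_4 = Pa²(L-x)(2bL-(3b+a)(L-x))/(2L³EI)  [x>a] = 20·8²·(20-16)·(2·12·20-(3·12+8)·(20-16))/(2·20³·50000) = 152/78125 rad
Superposition: θ = Σ θ_i = 24479/937500 rad ≈ 0.026111 rad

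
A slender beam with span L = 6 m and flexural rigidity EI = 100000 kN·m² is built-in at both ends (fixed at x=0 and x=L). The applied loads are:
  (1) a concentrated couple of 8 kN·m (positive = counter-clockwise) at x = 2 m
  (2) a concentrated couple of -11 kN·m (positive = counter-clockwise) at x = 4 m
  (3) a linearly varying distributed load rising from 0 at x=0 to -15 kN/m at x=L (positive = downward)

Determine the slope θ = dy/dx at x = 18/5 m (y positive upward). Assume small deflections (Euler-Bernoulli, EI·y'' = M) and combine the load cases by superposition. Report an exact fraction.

Load 1 — applied couple M₀=8 kN·m at a=2 m (b=L-a=4):
  θ_1 = (R_Ax²/2 - M_Ax - M₀(x-a))/EI  [x>a] with R_A=16/9, M_A=0 = ((16/9)·(18/5)²/2 - 0·(18/5) - 8·((18/5)-2))/100000 = -1/78125 rad
Load 2 — applied couple M₀=-11 kN·m at a=4 m (b=L-a=2):
  θ_2 = (R_Ax²/2 - M_Ax)/EI  [x≤a] with R_A=-22/9, M_A=-11/3 = ((-22/9)·(18/5)²/2 - (-11/3)·(18/5))/100000 = -33/1250000 rad
Load 3 — triangular load w₀=-15 kN/m (0→w₀ over full span):
  θ_3 = -w₀(2x(L-x)(L-2x)(x+2L)+x²(L-x)²)/(120LEI) = -(-15)·(2·(18/5)·(6-(18/5))·(6-2·(18/5))·((18/5)+2·6)+(18/5)²·(6-(18/5))²)/(120·6·100000) = -81/1562500 rad
Superposition: θ = Σ θ_i = -569/6250000 rad ≈ -0.000091 rad

θ(18/5) = -569/6250000 rad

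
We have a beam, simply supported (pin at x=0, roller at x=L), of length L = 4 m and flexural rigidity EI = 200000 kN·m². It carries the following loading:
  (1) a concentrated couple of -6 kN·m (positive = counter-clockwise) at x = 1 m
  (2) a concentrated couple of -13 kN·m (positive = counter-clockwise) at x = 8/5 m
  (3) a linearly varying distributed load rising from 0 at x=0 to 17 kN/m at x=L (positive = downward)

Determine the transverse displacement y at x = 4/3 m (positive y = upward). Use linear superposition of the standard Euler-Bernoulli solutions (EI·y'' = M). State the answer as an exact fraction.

y(4/3) = -273499/1822500000 m

Load 1 — applied couple M₀=-6 kN·m at a=1 m (b=L-a=3):
  y_1 = (M₀x³/(6L)-M₀(x-a)²/2+C₁x)/EI  [x>a] with C₁=M₀(3b²-L²)/(6L)=-11/4 = ((-6)·(4/3)³/(6·4)-(-6)·((4/3)-1)²/2+(-11/4)·(4/3))/200000 = -53/2700000 m
Load 2 — applied couple M₀=-13 kN·m at a=8/5 m (b=L-a=12/5):
  y_2 = (M₀x³/(6L)+C₁x)/EI  [x≤a] with C₁=M₀(3b²-L²)/(6L)=-52/75 = ((-13)·(4/3)³/(6·4)+(-52/75)·(4/3))/200000 = -559/50625000 m
Load 3 — triangular load w₀=17 kN/m (0→w₀ over full span):
  y_3 = -w₀x(7L⁴-10L²x²+3x⁴)/(360LEI) = -17·(4/3)·(7·4⁴-10·4²·(4/3)²+3·(4/3)⁴)/(360·4·200000) = -272/2278125 m
Superposition: y = Σ y_i = -273499/1822500000 m ≈ -0.000150 m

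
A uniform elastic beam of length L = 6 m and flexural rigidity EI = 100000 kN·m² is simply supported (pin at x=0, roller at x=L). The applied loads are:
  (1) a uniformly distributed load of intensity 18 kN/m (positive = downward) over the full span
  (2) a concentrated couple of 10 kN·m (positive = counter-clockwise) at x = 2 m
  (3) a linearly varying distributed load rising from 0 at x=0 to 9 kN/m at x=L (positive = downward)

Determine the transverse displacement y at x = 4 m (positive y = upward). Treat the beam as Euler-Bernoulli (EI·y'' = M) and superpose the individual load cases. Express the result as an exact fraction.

y(4) = -361/112500 m

Load 1 — uniform load w=18 kN/m over full span:
  y_1 = -wx(L³-2Lx²+x³)/(24EI) = -18·4·(6³-2·6·4²+4³)/(24·100000) = -33/12500 m
Load 2 — applied couple M₀=10 kN·m at a=2 m (b=L-a=4):
  y_2 = (M₀x³/(6L)-M₀(x-a)²/2+C₁x)/EI  [x>a] with C₁=M₀(3b²-L²)/(6L)=10/3 = (10·4³/(6·6)-10·(4-2)²/2+(10/3)·4)/100000 = 1/9000 m
Load 3 — triangular load w₀=9 kN/m (0→w₀ over full span):
  y_3 = -w₀x(7L⁴-10L²x²+3x⁴)/(360LEI) = -9·4·(7·6⁴-10·6²·4²+3·4⁴)/(360·6·100000) = -17/25000 m
Superposition: y = Σ y_i = -361/112500 m ≈ -0.003209 m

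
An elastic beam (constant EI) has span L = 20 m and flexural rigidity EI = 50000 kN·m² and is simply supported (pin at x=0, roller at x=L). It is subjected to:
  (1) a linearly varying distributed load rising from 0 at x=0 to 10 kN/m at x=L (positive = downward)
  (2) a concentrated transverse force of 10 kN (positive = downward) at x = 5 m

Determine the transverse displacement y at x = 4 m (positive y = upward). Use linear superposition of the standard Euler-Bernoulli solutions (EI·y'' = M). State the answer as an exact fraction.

Load 1 — triangular load w₀=10 kN/m (0→w₀ over full span):
  y_1 = -w₀x(7L⁴-10L²x²+3x⁴)/(360LEI) = -10·4·(7·20⁴-10·20²·4²+3·4⁴)/(360·20·50000) = -5504/46875 m
Load 2 — point force P=10 kN at a=5 m (b=L-a=15):
  y_2 = -Pbx(L²-b²-x²)/(6LEI)  [x≤a] = -10·15·4·(20²-15²-4²)/(6·20·50000) = -159/10000 m
Superposition: y = Σ y_i = -99989/750000 m ≈ -0.133319 m

y(4) = -99989/750000 m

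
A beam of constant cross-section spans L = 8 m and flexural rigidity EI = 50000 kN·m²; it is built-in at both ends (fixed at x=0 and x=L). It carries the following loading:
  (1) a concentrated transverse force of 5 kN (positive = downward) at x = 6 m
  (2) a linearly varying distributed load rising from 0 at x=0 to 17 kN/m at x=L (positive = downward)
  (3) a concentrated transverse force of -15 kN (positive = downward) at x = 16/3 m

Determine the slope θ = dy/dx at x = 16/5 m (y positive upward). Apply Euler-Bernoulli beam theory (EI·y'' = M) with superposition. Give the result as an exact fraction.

θ(16/5) = -13459/46875000 rad

Load 1 — point force P=5 kN at a=6 m (b=L-a=2):
  θ_1 = -Pb²x(2aL-(3a+b)x)/(2L³EI)  [x≤a] = -5·2²·(16/5)·(2·6·8-(3·6+2)·(16/5))/(2·8³·50000) = -1/25000 rad
Load 2 — triangular load w₀=17 kN/m (0→w₀ over full span):
  θ_2 = -w₀(2x(L-x)(L-2x)(x+2L)+x²(L-x)²)/(120LEI) = -17·(2·(16/5)·(8-(16/5))·(8-2·(16/5))·((16/5)+2·8)+(16/5)²·(8-(16/5))²)/(120·8·50000) = -816/1953125 rad
Load 3 — point force P=-15 kN at a=16/3 m (b=L-a=8/3):
  θ_3 = -Pb²x(2aL-(3a+b)x)/(2L³EI)  [x≤a] = -(-15)·(8/3)²·(16/5)·(2·(16/3)·8-(3·(16/3)+(8/3))·(16/5))/(2·8³·50000) = 8/46875 rad
Superposition: θ = Σ θ_i = -13459/46875000 rad ≈ -0.000287 rad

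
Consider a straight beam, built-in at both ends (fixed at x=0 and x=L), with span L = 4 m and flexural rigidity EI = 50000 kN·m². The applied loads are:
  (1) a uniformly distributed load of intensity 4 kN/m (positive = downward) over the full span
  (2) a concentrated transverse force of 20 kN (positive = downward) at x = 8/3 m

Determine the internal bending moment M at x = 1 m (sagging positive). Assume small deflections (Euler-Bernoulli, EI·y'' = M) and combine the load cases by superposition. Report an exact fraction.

Load 1 — uniform load w=4 kN/m over full span:
  M_1 = wLx/2 - wL²/12 - wx²/2 = 4·4·1/2 - 4·4²/12 - 4·1²/2 = 2/3 kN·m
Load 2 — point force P=20 kN at a=8/3 m (b=L-a=4/3):
  M_2 = Pb²(3a+b)x/L³ - Pab²/L²  [x≤a] = 20·(4/3)²·(3·(8/3)+(4/3))·1/4³ - 20·(8/3)·(4/3)²/4² = -20/27 kN·m
Superposition: M = Σ M_i = -2/27 kN·m ≈ -0.074074 kN·m

M(1) = -2/27 kN·m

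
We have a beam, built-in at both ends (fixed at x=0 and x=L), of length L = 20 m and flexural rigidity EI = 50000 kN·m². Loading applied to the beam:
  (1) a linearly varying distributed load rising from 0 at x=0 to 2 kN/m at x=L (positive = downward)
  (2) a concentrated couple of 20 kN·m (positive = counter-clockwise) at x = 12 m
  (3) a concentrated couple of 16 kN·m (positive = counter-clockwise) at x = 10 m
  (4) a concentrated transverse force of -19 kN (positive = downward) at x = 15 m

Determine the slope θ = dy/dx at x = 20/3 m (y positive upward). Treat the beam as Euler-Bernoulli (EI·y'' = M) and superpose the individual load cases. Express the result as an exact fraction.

Load 1 — triangular load w₀=2 kN/m (0→w₀ over full span):
  θ_1 = -w₀(2x(L-x)(L-2x)(x+2L)+x²(L-x)²)/(120LEI) = -2·(2·(20/3)·(20-(20/3))·(20-2·(20/3))·((20/3)+2·20)+(20/3)²·(20-(20/3))²)/(120·20·50000) = -32/30375 rad
Load 2 — applied couple M₀=20 kN·m at a=12 m (b=L-a=8):
  θ_2 = (R_Ax²/2 - M_Ax)/EI  [x≤a] with R_A=36/25, M_A=32/5 = ((36/25)·(20/3)²/2 - (32/5)·(20/3))/50000 = -2/9375 rad
Load 3 — applied couple M₀=16 kN·m at a=10 m (b=L-a=10):
  θ_3 = (R_Ax²/2 - M_Ax)/EI  [x≤a] with R_A=6/5, M_A=4 = ((6/5)·(20/3)²/2 - 4·(20/3))/50000 = 0 rad
Load 4 — point force P=-19 kN at a=15 m (b=L-a=5):
  θ_4 = -Pb²x(2aL-(3a+b)x)/(2L³EI)  [x≤a] = -(-19)·5²·(20/3)·(2·15·20-(3·15+5)·(20/3))/(2·20³·50000) = 19/18000 rad
Superposition: θ = Σ θ_i = -2567/12150000 rad ≈ -0.000211 rad

θ(20/3) = -2567/12150000 rad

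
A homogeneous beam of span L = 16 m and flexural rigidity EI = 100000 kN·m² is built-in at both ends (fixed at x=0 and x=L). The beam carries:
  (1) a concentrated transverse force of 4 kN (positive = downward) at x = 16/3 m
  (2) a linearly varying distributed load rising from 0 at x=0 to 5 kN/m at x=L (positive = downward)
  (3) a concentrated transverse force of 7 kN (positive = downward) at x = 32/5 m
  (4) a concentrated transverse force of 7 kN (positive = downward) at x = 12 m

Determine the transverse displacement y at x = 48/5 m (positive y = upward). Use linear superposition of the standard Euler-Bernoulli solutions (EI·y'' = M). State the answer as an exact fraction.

y(48/5) = -25862783/3955078125 m

Load 1 — point force P=4 kN at a=16/3 m (b=L-a=32/3):
  y_1 = -Pa²(L-x)²(3bL-(3b+a)(L-x))/(6L³EI)  [x>a] = -4·(16/3)²·(16-(48/5))²·(3·(32/3)·16-(3·(32/3)+(16/3))·(16-(48/5)))/(6·16³·100000) = -16384/31640625 m
Load 2 — triangular load w₀=5 kN/m (0→w₀ over full span):
  y_2 = -w₀x²(L-x)²(x+2L)/(120LEI) = -5·(48/5)²·(16-(48/5))²·((48/5)+2·16)/(120·16·100000) = -39936/9765625 m
Load 3 — point force P=7 kN at a=32/5 m (b=L-a=48/5):
  y_3 = -Pa²(L-x)²(3bL-(3b+a)(L-x))/(6L³EI)  [x>a] = -7·(32/5)²·(16-(48/5))²·(3·(48/5)·16-(3·(48/5)+(32/5))·(16-(48/5)))/(6·16³·100000) = -164864/146484375 m
Load 4 — point force P=7 kN at a=12 m (b=L-a=4):
  y_4 = -Pb²x²(3aL-(3a+b)x)/(6L³EI)  [x≤a] = -7·4²·(48/5)²·(3·12·16-(3·12+4)·(48/5))/(6·16³·100000) = -63/78125 m
Superposition: y = Σ y_i = -25862783/3955078125 m ≈ -0.006539 m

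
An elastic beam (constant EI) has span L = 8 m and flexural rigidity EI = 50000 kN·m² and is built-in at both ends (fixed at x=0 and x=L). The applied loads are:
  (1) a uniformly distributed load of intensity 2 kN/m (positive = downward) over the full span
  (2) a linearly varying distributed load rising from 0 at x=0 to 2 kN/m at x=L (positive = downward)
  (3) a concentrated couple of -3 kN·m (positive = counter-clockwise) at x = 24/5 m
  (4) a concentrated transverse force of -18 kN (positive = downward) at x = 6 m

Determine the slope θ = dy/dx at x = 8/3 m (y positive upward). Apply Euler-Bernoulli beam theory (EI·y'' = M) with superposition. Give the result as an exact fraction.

Load 1 — uniform load w=2 kN/m over full span:
  θ_1 = -wx(L-x)(L-2x)/(12EI) = -2·(8/3)·(8-(8/3))·(8-2·(8/3))/(12·50000) = -32/253125 rad
Load 2 — triangular load w₀=2 kN/m (0→w₀ over full span):
  θ_2 = -w₀(2x(L-x)(L-2x)(x+2L)+x²(L-x)²)/(120LEI) = -2·(2·(8/3)·(8-(8/3))·(8-2·(8/3))·((8/3)+2·8)+(8/3)²·(8-(8/3))²)/(120·8·50000) = -256/3796875 rad
Load 3 — applied couple M₀=-3 kN·m at a=24/5 m (b=L-a=16/5):
  θ_3 = (R_Ax²/2 - M_Ax)/EI  [x≤a] with R_A=-27/50, M_A=-24/25 = ((-27/50)·(8/3)²/2 - (-24/25)·(8/3))/50000 = 1/78125 rad
Load 4 — point force P=-18 kN at a=6 m (b=L-a=2):
  θ_4 = -Pb²x(2aL-(3a+b)x)/(2L³EI)  [x≤a] = -(-18)·2²·(8/3)·(2·6·8-(3·6+2)·(8/3))/(2·8³·50000) = 1/6250 rad
Superposition: θ = Σ θ_i = -799/37968750 rad ≈ -0.000021 rad

θ(8/3) = -799/37968750 rad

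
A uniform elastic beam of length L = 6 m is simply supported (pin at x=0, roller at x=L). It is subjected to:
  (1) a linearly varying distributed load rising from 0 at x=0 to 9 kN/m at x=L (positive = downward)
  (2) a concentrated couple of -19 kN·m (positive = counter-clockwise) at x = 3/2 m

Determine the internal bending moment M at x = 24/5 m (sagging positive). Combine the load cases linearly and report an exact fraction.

M(24/5) = 2419/125 kN·m

Load 1 — triangular load w₀=9 kN/m (0→w₀ over full span):
  M_1 = w₀Lx/6 - w₀x³/(6L) = 9·6·(24/5)/6 - 9·(24/5)³/(6·6) = 1944/125 kN·m
Load 2 — applied couple M₀=-19 kN·m at a=3/2 m (b=L-a=9/2):
  M_2 = M₀x/L - M₀  [x>a] = (-19)·(24/5)/6 - (-19) = 19/5 kN·m
Superposition: M = Σ M_i = 2419/125 kN·m ≈ 19.352000 kN·m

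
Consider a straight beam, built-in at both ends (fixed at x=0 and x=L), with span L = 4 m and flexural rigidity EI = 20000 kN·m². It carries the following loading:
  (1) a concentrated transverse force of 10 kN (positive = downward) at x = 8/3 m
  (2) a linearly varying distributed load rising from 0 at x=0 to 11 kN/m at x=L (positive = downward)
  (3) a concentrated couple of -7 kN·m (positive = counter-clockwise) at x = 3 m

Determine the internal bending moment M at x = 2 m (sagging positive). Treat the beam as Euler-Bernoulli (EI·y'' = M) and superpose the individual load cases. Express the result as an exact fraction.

M(2) = 149/36 kN·m

Load 1 — point force P=10 kN at a=8/3 m (b=L-a=4/3):
  M_1 = Pb²(3a+b)x/L³ - Pab²/L²  [x≤a] = 10·(4/3)²·(3·(8/3)+(4/3))·2/4³ - 10·(8/3)·(4/3)²/4² = 20/9 kN·m
Load 2 — triangular load w₀=11 kN/m (0→w₀ over full span):
  M_2 = 3w₀Lx/20 - w₀L²/30 - w₀x³/(6L) = 3·11·4·2/20 - 11·4²/30 - 11·2³/(6·4) = 11/3 kN·m
Load 3 — applied couple M₀=-7 kN·m at a=3 m (b=L-a=1):
  M_3 = R_Ax - M_A  [x≤a] with R_A=-63/32, M_A=-35/16 = (-63/32)·2 - (-35/16) = -7/4 kN·m
Superposition: M = Σ M_i = 149/36 kN·m ≈ 4.138889 kN·m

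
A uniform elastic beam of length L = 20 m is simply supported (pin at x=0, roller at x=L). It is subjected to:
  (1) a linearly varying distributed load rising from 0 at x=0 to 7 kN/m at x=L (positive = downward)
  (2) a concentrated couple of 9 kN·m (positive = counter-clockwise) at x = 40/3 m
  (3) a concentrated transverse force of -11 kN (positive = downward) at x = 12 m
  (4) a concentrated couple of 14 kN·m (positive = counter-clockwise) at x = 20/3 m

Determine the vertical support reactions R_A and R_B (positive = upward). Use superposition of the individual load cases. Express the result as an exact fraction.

Load 1 — triangular load w₀=7 kN/m (0→w₀ over full span):
  R_A = w₀L/6 = 7·20/6 = 70/3 kN
  R_B = w₀L/3 = 7·20/3 = 140/3 kN
Load 2 — applied couple M₀=9 kN·m at a=40/3 m (b=L-a=20/3):
  R_A = M₀/L = 9/20 kN
  R_B = -M₀/L = -9/20 kN
Load 3 — point force P=-11 kN at a=12 m (b=L-a=8):
  R_A = Pb/L = (-11)·8/20 = -22/5 kN
  R_B = Pa/L = (-11)·12/20 = -33/5 kN
Load 4 — applied couple M₀=14 kN·m at a=20/3 m (b=L-a=40/3):
  R_A = M₀/L = 14/20 = 7/10 kN
  R_B = -M₀/L = -14/20 = -7/10 kN
Superposition: R_A = 241/12 kN, R_B = 467/12 kN

R_A = 241/12 kN, R_B = 467/12 kN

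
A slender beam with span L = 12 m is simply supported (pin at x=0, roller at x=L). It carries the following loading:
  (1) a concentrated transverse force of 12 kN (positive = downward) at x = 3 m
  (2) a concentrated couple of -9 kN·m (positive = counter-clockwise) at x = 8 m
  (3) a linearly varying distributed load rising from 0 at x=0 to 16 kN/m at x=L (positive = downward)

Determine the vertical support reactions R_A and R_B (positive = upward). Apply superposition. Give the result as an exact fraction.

R_A = 161/4 kN, R_B = 271/4 kN

Load 1 — point force P=12 kN at a=3 m (b=L-a=9):
  R_A = Pb/L = 12·9/12 = 9 kN
  R_B = Pa/L = 12·3/12 = 3 kN
Load 2 — applied couple M₀=-9 kN·m at a=8 m (b=L-a=4):
  R_A = M₀/L = (-9)/12 = -3/4 kN
  R_B = -M₀/L = -(-9)/12 = 3/4 kN
Load 3 — triangular load w₀=16 kN/m (0→w₀ over full span):
  R_A = w₀L/6 = 16·12/6 = 32 kN
  R_B = w₀L/3 = 16·12/3 = 64 kN
Superposition: R_A = 161/4 kN, R_B = 271/4 kN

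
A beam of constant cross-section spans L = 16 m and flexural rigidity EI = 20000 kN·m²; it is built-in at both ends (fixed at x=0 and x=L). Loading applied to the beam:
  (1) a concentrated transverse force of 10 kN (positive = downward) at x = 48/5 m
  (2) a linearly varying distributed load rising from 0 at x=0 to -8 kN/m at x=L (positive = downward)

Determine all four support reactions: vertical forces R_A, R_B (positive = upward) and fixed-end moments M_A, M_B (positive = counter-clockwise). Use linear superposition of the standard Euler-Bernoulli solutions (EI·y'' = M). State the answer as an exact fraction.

Load 1 — point force P=10 kN at a=48/5 m (b=L-a=32/5):
  R_A = Pb²(3a+b)/L³ = 10·(32/5)²·(3·(48/5)+(32/5))/16³ = 88/25 kN
  M_A = Pab²/L² = 10·(48/5)·(32/5)²/16² = 384/25 kN·m
  R_B = Pa²(a+3b)/L³ = 10·(48/5)²·((48/5)+3·(32/5))/16³ = 162/25 kN
  M_B = -Pa²b/L² = -10·(48/5)²·(32/5)/16² = -576/25 kN·m
Load 2 — triangular load w₀=-8 kN/m (0→w₀ over full span):
  R_A = 3w₀L/20 = 3·(-8)·16/20 = -96/5 kN
  M_A = w₀L²/30 = (-8)·16²/30 = -1024/15 kN·m
  R_B = 7w₀L/20 = 7·(-8)·16/20 = -224/5 kN
  M_B = -w₀L²/20 = -(-8)·16²/20 = 512/5 kN·m
Superposition: R_A = -392/25 kN, M_A = -3968/75 kN·m, R_B = -958/25 kN, M_B = 1984/25 kN·m

R_A = -392/25 kN, M_A = -3968/75 kN·m, R_B = -958/25 kN, M_B = 1984/25 kN·m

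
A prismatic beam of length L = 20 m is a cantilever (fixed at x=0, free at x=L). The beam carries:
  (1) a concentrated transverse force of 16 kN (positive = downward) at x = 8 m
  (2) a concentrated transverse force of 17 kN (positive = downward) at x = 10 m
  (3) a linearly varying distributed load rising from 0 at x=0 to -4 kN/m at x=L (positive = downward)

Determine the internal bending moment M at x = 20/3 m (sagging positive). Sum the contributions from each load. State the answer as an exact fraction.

M(20/3) = 16082/81 kN·m

Load 1 — point force P=16 kN at a=8 m (b=L-a=12):
  M_1 = -P(a-x)  [x≤a] = -16·(8-(20/3)) = -64/3 kN·m
Load 2 — point force P=17 kN at a=10 m (b=L-a=10):
  M_2 = -P(a-x)  [x≤a] = -17·(10-(20/3)) = -170/3 kN·m
Load 3 — triangular load w₀=-4 kN/m (0→w₀ over full span):
  M_3 = w₀Lx/2 - w₀L²/3 - w₀x³/(6L) = (-4)·20·(20/3)/2 - (-4)·20²/3 - (-4)·(20/3)³/(6·20) = 22400/81 kN·m
Superposition: M = Σ M_i = 16082/81 kN·m ≈ 198.543210 kN·m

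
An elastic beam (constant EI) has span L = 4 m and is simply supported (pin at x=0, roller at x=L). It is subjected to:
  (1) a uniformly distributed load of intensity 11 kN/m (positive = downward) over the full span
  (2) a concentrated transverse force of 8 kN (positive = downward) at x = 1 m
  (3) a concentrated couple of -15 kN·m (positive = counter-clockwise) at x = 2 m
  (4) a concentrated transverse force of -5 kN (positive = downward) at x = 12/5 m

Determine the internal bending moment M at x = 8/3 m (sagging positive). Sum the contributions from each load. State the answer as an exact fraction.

M(8/3) = 209/9 kN·m

Load 1 — uniform load w=11 kN/m over full span:
  M_1 = wx(L-x)/2 = 11·(8/3)·(4-(8/3))/2 = 176/9 kN·m
Load 2 — point force P=8 kN at a=1 m (b=L-a=3):
  M_2 = Pa(L-x)/L  [x>a] = 8·1·(4-(8/3))/4 = 8/3 kN·m
Load 3 — applied couple M₀=-15 kN·m at a=2 m (b=L-a=2):
  M_3 = M₀x/L - M₀  [x>a] = (-15)·(8/3)/4 - (-15) = 5 kN·m
Load 4 — point force P=-5 kN at a=12/5 m (b=L-a=8/5):
  M_4 = Pa(L-x)/L  [x>a] = (-5)·(12/5)·(4-(8/3))/4 = -4 kN·m
Superposition: M = Σ M_i = 209/9 kN·m ≈ 23.222222 kN·m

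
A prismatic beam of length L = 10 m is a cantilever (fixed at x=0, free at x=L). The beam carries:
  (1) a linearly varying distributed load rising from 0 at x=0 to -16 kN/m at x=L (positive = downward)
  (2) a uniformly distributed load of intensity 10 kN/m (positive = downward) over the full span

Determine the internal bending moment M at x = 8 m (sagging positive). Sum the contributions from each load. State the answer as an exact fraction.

Load 1 — triangular load w₀=-16 kN/m (0→w₀ over full span):
  M_1 = w₀Lx/2 - w₀L²/3 - w₀x³/(6L) = (-16)·10·8/2 - (-16)·10²/3 - (-16)·8³/(6·10) = 448/15 kN·m
Load 2 — uniform load w=10 kN/m over full span:
  M_2 = -w(L-x)²/2 = -10·(10-8)²/2 = -20 kN·m
Superposition: M = Σ M_i = 148/15 kN·m ≈ 9.866667 kN·m

M(8) = 148/15 kN·m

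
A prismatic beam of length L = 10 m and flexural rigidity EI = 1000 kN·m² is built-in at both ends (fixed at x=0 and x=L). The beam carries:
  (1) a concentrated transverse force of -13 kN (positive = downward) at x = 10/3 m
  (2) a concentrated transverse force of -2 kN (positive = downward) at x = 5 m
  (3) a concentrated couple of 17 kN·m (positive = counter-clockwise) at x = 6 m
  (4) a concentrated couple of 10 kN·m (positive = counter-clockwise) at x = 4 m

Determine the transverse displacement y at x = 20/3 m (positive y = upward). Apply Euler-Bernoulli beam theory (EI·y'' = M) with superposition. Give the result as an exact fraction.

Load 1 — point force P=-13 kN at a=10/3 m (b=L-a=20/3):
  y_1 = -Pa²(L-x)²(3bL-(3b+a)(L-x))/(6L³EI)  [x>a] = -(-13)·(10/3)²·(10-(20/3))²·(3·(20/3)·10-(3·(20/3)+(10/3))·(10-(20/3)))/(6·10³·1000) = 143/4374 m
Load 2 — point force P=-2 kN at a=5 m (b=L-a=5):
  y_2 = -Pa²(L-x)²(3bL-(3b+a)(L-x))/(6L³EI)  [x>a] = -(-2)·5²·(10-(20/3))²·(3·5·10-(3·5+5)·(10-(20/3)))/(6·10³·1000) = 5/648 m
Load 3 — applied couple M₀=17 kN·m at a=6 m (b=L-a=4):
  y_3 = (R_Ax³/6 - M_Ax²/2 - M₀(x-a)²/2)/EI  [x>a] with R_A=306/125, M_A=136/25 = ((306/125)·(20/3)³/6 - (136/25)·(20/3)²/2 - 17·((20/3)-6)²/2)/1000 = -17/4500 m
Load 4 — applied couple M₀=10 kN·m at a=4 m (b=L-a=6):
  y_4 = (R_Ax³/6 - M_Ax²/2 - M₀(x-a)²/2)/EI  [x>a] with R_A=36/25, M_A=6/5 = ((36/25)·(20/3)³/6 - (6/5)·(20/3)²/2 - 10·((20/3)-4)²/2)/1000 = 2/225 m
Superposition: y = Σ y_i = 99553/2187000 m ≈ 0.045520 m

y(20/3) = 99553/2187000 m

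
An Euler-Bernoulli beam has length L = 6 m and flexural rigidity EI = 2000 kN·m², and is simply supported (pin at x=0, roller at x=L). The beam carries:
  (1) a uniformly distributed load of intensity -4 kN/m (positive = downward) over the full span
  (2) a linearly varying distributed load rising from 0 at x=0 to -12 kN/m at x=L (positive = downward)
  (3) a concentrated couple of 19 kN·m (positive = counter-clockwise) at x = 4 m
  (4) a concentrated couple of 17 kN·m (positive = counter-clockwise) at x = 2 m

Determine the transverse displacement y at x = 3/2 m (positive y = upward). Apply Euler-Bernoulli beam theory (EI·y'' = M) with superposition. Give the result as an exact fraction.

Load 1 — uniform load w=-4 kN/m over full span:
  y_1 = -wx(L³-2Lx²+x³)/(24EI) = -(-4)·(3/2)·(6³-2·6·(3/2)²+(3/2)³)/(24·2000) = 1539/64000 m
Load 2 — triangular load w₀=-12 kN/m (0→w₀ over full span):
  y_2 = -w₀x(7L⁴-10L²x²+3x⁴)/(360LEI) = -(-12)·(3/2)·(7·6⁴-10·6²·(3/2)²+3·(3/2)⁴)/(360·6·2000) = 8829/256000 m
Load 3 — applied couple M₀=19 kN·m at a=4 m (b=L-a=2):
  y_3 = (M₀x³/(6L)+C₁x)/EI  [x≤a] with C₁=M₀(3b²-L²)/(6L)=-38/3 = (19·(3/2)³/(6·6)+(-38/3)·(3/2))/2000 = -551/64000 m
Load 4 — applied couple M₀=17 kN·m at a=2 m (b=L-a=4):
  y_4 = (M₀x³/(6L)+C₁x)/EI  [x≤a] with C₁=M₀(3b²-L²)/(6L)=17/3 = (17·(3/2)³/(6·6)+(17/3)·(3/2))/2000 = 323/64000 m
Superposition: y = Σ y_i = 14073/256000 m ≈ 0.054973 m

y(3/2) = 14073/256000 m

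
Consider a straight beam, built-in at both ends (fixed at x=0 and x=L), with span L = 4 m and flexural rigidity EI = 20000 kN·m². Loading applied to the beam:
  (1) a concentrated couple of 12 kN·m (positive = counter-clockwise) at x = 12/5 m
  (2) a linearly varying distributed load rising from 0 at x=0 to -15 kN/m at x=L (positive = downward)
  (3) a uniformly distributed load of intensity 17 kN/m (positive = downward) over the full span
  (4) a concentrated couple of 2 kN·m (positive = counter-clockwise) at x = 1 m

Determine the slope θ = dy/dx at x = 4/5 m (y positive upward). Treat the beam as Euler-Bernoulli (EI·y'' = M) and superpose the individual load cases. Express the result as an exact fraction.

Load 1 — applied couple M₀=12 kN·m at a=12/5 m (b=L-a=8/5):
  θ_1 = (R_Ax²/2 - M_Ax)/EI  [x≤a] with R_A=108/25, M_A=96/25 = ((108/25)·(4/5)²/2 - (96/25)·(4/5))/20000 = -33/390625 rad
Load 2 — triangular load w₀=-15 kN/m (0→w₀ over full span):
  θ_2 = -w₀(2x(L-x)(L-2x)(x+2L)+x²(L-x)²)/(120LEI) = -(-15)·(2·(4/5)·(4-(4/5))·(4-2·(4/5))·((4/5)+2·4)+(4/5)²·(4-(4/5))²)/(120·4·20000) = 14/78125 rad
Load 3 — uniform load w=17 kN/m over full span:
  θ_3 = -wx(L-x)(L-2x)/(12EI) = -17·(4/5)·(4-(4/5))·(4-2·(4/5))/(12·20000) = -34/78125 rad
Load 4 — applied couple M₀=2 kN·m at a=1 m (b=L-a=3):
  θ_4 = (R_Ax²/2 - M_Ax)/EI  [x≤a] with R_A=9/16, M_A=-3/8 = ((9/16)·(4/5)²/2 - (-3/8)·(4/5))/20000 = 3/125000 rad
Superposition: θ = Σ θ_i = -989/3125000 rad ≈ -0.000316 rad

θ(4/5) = -989/3125000 rad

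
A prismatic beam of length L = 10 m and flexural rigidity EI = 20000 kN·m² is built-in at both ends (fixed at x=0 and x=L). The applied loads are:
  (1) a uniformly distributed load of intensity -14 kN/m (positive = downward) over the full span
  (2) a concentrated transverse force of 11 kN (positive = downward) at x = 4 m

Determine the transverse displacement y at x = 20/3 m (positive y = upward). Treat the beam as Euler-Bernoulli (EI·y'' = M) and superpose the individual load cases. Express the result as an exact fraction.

y(20/3) = 3847/303750 m

Load 1 — uniform load w=-14 kN/m over full span:
  y_1 = -wx²(L-x)²/(24EI) = -(-14)·(20/3)²·(10-(20/3))²/(24·20000) = 7/486 m
Load 2 — point force P=11 kN at a=4 m (b=L-a=6):
  y_2 = -Pa²(L-x)²(3bL-(3b+a)(L-x))/(6L³EI)  [x>a] = -11·4²·(10-(20/3))²·(3·6·10-(3·6+4)·(10-(20/3)))/(6·10³·20000) = -88/50625 m
Superposition: y = Σ y_i = 3847/303750 m ≈ 0.012665 m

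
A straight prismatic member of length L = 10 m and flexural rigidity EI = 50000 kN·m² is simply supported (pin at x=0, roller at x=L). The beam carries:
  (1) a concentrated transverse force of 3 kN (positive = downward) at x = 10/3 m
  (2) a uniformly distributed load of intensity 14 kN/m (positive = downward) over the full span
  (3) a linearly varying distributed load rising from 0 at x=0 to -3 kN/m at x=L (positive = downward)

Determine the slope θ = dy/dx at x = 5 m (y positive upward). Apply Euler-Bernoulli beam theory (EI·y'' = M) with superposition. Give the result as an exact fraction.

θ(5) = 103/864000 rad

Load 1 — point force P=3 kN at a=10/3 m (b=L-a=20/3):
  θ_1 = -Pa(2L²-6Lx+3x²+a²)/(6LEI)  [x>a] = -3·(10/3)·(2·10²-6·10·5+3·5²+(10/3)²)/(6·10·50000) = 1/21600 rad
Load 2 — uniform load w=14 kN/m over full span:
  θ_2 = -w(L³-6Lx²+4x³)/(24EI) = -14·(10³-6·10·5²+4·5³)/(24·50000) = 0 rad
Load 3 — triangular load w₀=-3 kN/m (0→w₀ over full span):
  θ_3 = -w₀(7L⁴-30L²x²+15x⁴)/(360LEI) = -(-3)·(7·10⁴-30·10²·5²+15·5⁴)/(360·10·50000) = 7/96000 rad
Superposition: θ = Σ θ_i = 103/864000 rad ≈ 0.000119 rad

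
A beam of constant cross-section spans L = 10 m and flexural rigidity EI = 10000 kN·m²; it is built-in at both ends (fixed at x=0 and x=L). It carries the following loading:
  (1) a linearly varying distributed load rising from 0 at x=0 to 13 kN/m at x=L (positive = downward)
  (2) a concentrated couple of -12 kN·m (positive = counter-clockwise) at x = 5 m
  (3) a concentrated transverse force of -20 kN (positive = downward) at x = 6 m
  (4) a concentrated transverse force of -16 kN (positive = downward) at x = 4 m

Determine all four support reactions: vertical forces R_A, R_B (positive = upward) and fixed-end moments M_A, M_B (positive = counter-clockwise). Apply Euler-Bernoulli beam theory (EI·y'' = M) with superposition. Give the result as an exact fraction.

R_A = 73/250 kN, M_A = -143/75 kN·m, R_B = 7177/250 kN, M_B = -596/25 kN·m

Load 1 — triangular load w₀=13 kN/m (0→w₀ over full span):
  R_A = 3w₀L/20 = 3·13·10/20 = 39/2 kN
  M_A = w₀L²/30 = 13·10²/30 = 130/3 kN·m
  R_B = 7w₀L/20 = 7·13·10/20 = 91/2 kN
  M_B = -w₀L²/20 = -13·10²/20 = -65 kN·m
Load 2 — applied couple M₀=-12 kN·m at a=5 m (b=L-a=5):
  R_A = 6M₀ab/L³ = 6·(-12)·5·5/10³ = -9/5 kN
  M_A = M₀b(2a-b)/L² = (-12)·5·(2·5-5)/10² = -3 kN·m
  R_B = -6M₀ab/L³ = -6·(-12)·5·5/10³ = 9/5 kN
  M_B = M₀a(2b-a)/L² = (-12)·5·(2·5-5)/10² = -3 kN·m
Load 3 — point force P=-20 kN at a=6 m (b=L-a=4):
  R_A = Pb²(3a+b)/L³ = (-20)·4²·(3·6+4)/10³ = -176/25 kN
  M_A = Pab²/L² = (-20)·6·4²/10² = -96/5 kN·m
  R_B = Pa²(a+3b)/L³ = (-20)·6²·(6+3·4)/10³ = -324/25 kN
  M_B = -Pa²b/L² = -(-20)·6²·4/10² = 144/5 kN·m
Load 4 — point force P=-16 kN at a=4 m (b=L-a=6):
  R_A = Pb²(3a+b)/L³ = (-16)·6²·(3·4+6)/10³ = -1296/125 kN
  M_A = Pab²/L² = (-16)·4·6²/10² = -576/25 kN·m
  R_B = Pa²(a+3b)/L³ = (-16)·4²·(4+3·6)/10³ = -704/125 kN
  M_B = -Pa²b/L² = -(-16)·4²·6/10² = 384/25 kN·m
Superposition: R_A = 73/250 kN, M_A = -143/75 kN·m, R_B = 7177/250 kN, M_B = -596/25 kN·m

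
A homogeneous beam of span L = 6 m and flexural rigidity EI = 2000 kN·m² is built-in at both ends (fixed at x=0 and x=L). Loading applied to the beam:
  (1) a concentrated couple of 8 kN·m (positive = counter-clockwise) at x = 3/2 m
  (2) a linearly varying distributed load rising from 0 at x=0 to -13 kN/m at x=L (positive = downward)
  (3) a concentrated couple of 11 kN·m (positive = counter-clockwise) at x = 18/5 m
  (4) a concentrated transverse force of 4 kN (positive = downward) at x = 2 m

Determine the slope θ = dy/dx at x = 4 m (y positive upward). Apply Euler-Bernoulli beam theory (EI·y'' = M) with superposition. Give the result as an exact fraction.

θ(4) = -1007/337500 rad

Load 1 — applied couple M₀=8 kN·m at a=3/2 m (b=L-a=9/2):
  θ_1 = (R_Ax²/2 - M_Ax - M₀(x-a))/EI  [x>a] with R_A=3/2, M_A=-3/2 = ((3/2)·4²/2 - (-3/2)·4 - 8·(4-(3/2)))/2000 = -1/1000 rad
Load 2 — triangular load w₀=-13 kN/m (0→w₀ over full span):
  θ_2 = -w₀(2x(L-x)(L-2x)(x+2L)+x²(L-x)²)/(120LEI) = -(-13)·(2·4·(6-4)·(6-2·4)·(4+2·6)+4²·(6-4)²)/(120·6·2000) = -91/22500 rad
Load 3 — applied couple M₀=11 kN·m at a=18/5 m (b=L-a=12/5):
  θ_3 = (R_Ax²/2 - M_Ax - M₀(x-a))/EI  [x>a] with R_A=66/25, M_A=88/25 = ((66/25)·4²/2 - (88/25)·4 - 11·(4-(18/5)))/2000 = 33/25000 rad
Load 4 — point force P=4 kN at a=2 m (b=L-a=4):
  θ_4 = Pa²(L-x)(2bL-(3b+a)(L-x))/(2L³EI)  [x>a] = 4·2²·(6-4)·(2·4·6-(3·4+2)·(6-4))/(2·6³·2000) = 1/1350 rad
Superposition: θ = Σ θ_i = -1007/337500 rad ≈ -0.002984 rad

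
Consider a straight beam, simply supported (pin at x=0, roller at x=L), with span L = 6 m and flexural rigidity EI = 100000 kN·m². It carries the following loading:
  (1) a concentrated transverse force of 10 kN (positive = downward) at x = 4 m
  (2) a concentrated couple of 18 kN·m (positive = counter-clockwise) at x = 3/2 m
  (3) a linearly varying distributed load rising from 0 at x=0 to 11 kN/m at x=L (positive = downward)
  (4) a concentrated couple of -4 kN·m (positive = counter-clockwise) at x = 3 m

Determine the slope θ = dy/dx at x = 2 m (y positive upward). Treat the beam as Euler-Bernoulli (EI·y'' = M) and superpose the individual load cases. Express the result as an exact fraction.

θ(2) = -3299/12000000 rad

Load 1 — point force P=10 kN at a=4 m (b=L-a=2):
  θ_1 = -Pb(L²-b²-3x²)/(6LEI)  [x≤a] = -10·2·(6²-2²-3·2²)/(6·6·100000) = -1/9000 rad
Load 2 — applied couple M₀=18 kN·m at a=3/2 m (b=L-a=9/2):
  θ_2 = (M₀x²/(2L)-M₀(x-a)+C₁)/EI  [x>a] with C₁=M₀(3b²-L²)/(6L)=99/8 = (18·2²/(2·6)-18·(2-(3/2))+(99/8))/100000 = 3/32000 rad
Load 3 — triangular load w₀=11 kN/m (0→w₀ over full span):
  θ_3 = -w₀(7L⁴-30L²x²+15x⁴)/(360LEI) = -11·(7·6⁴-30·6²·2²+15·2⁴)/(360·6·100000) = -143/562500 rad
Load 4 — applied couple M₀=-4 kN·m at a=3 m (b=L-a=3):
  θ_4 = (M₀x²/(2L)+C₁)/EI  [x≤a] with C₁=M₀(3b²-L²)/(6L)=1 = ((-4)·2²/(2·6)+1)/100000 = -1/300000 rad
Superposition: θ = Σ θ_i = -3299/12000000 rad ≈ -0.000275 rad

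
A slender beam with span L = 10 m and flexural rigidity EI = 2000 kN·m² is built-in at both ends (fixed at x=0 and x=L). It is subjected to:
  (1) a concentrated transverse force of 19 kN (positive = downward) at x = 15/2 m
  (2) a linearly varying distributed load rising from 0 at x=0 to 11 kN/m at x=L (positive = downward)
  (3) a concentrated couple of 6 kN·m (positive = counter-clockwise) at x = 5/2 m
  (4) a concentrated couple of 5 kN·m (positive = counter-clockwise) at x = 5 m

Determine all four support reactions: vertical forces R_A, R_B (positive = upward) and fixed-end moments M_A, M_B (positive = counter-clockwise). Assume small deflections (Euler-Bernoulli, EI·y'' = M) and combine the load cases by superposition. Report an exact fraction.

R_A = 3343/160 kN, M_A = 4387/96 kN·m, R_B = 8497/160 kN, M_B = -2515/32 kN·m

Load 1 — point force P=19 kN at a=15/2 m (b=L-a=5/2):
  R_A = Pb²(3a+b)/L³ = 19·(5/2)²·(3·(15/2)+(5/2))/10³ = 95/32 kN
  M_A = Pab²/L² = 19·(15/2)·(5/2)²/10² = 285/32 kN·m
  R_B = Pa²(a+3b)/L³ = 19·(15/2)²·((15/2)+3·(5/2))/10³ = 513/32 kN
  M_B = -Pa²b/L² = -19·(15/2)²·(5/2)/10² = -855/32 kN·m
Load 2 — triangular load w₀=11 kN/m (0→w₀ over full span):
  R_A = 3w₀L/20 = 3·11·10/20 = 33/2 kN
  M_A = w₀L²/30 = 11·10²/30 = 110/3 kN·m
  R_B = 7w₀L/20 = 7·11·10/20 = 77/2 kN
  M_B = -w₀L²/20 = -11·10²/20 = -55 kN·m
Load 3 — applied couple M₀=6 kN·m at a=5/2 m (b=L-a=15/2):
  R_A = 6M₀ab/L³ = 6·6·(5/2)·(15/2)/10³ = 27/40 kN
  M_A = M₀b(2a-b)/L² = 6·(15/2)·(2·(5/2)-(15/2))/10² = -9/8 kN·m
  R_B = -6M₀ab/L³ = -6·6·(5/2)·(15/2)/10³ = -27/40 kN
  M_B = M₀a(2b-a)/L² = 6·(5/2)·(2·(15/2)-(5/2))/10² = 15/8 kN·m
Load 4 — applied couple M₀=5 kN·m at a=5 m (b=L-a=5):
  R_A = 6M₀ab/L³ = 6·5·5·5/10³ = 3/4 kN
  M_A = M₀b(2a-b)/L² = 5·5·(2·5-5)/10² = 5/4 kN·m
  R_B = -6M₀ab/L³ = -6·5·5·5/10³ = -3/4 kN
  M_B = M₀a(2b-a)/L² = 5·5·(2·5-5)/10² = 5/4 kN·m
Superposition: R_A = 3343/160 kN, M_A = 4387/96 kN·m, R_B = 8497/160 kN, M_B = -2515/32 kN·m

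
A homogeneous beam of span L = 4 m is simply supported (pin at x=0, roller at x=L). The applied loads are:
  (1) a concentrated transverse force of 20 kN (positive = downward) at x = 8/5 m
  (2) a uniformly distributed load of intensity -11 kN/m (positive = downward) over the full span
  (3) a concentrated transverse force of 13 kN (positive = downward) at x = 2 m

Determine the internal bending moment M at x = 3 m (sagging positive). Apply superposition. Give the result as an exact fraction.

M(3) = -2 kN·m

Load 1 — point force P=20 kN at a=8/5 m (b=L-a=12/5):
  M_1 = Pa(L-x)/L  [x>a] = 20·(8/5)·(4-3)/4 = 8 kN·m
Load 2 — uniform load w=-11 kN/m over full span:
  M_2 = wx(L-x)/2 = (-11)·3·(4-3)/2 = -33/2 kN·m
Load 3 — point force P=13 kN at a=2 m (b=L-a=2):
  M_3 = Pa(L-x)/L  [x>a] = 13·2·(4-3)/4 = 13/2 kN·m
Superposition: M = Σ M_i = -2 kN·m ≈ -2.000000 kN·m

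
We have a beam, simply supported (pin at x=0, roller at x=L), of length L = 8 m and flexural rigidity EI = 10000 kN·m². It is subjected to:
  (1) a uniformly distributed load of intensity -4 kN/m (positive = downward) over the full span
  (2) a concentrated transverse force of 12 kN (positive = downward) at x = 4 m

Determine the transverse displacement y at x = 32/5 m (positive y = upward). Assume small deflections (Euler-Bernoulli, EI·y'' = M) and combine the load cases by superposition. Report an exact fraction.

y(32/5) = 6328/1171875 m

Load 1 — uniform load w=-4 kN/m over full span:
  y_1 = -wx(L³-2Lx²+x³)/(24EI) = -(-4)·(32/5)·(8³-2·8·(32/5)²+(32/5)³)/(24·10000) = 14848/1171875 m
Load 2 — point force P=12 kN at a=4 m (b=L-a=4):
  y_2 = -Pa(L-x)(2Lx-a²-x²)/(6LEI)  [x>a] = -12·4·(8-(32/5))·(2·8·(32/5)-4²-(32/5)²)/(6·8·10000) = -568/78125 m
Superposition: y = Σ y_i = 6328/1171875 m ≈ 0.005400 m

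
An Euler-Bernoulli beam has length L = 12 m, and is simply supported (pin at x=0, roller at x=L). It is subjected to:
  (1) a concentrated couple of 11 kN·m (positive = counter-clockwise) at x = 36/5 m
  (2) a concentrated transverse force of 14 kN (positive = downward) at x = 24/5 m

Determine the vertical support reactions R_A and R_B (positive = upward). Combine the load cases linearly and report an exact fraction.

R_A = 559/60 kN, R_B = 281/60 kN

Load 1 — applied couple M₀=11 kN·m at a=36/5 m (b=L-a=24/5):
  R_A = M₀/L = 11/12 kN
  R_B = -M₀/L = -11/12 kN
Load 2 — point force P=14 kN at a=24/5 m (b=L-a=36/5):
  R_A = Pb/L = 14·(36/5)/12 = 42/5 kN
  R_B = Pa/L = 14·(24/5)/12 = 28/5 kN
Superposition: R_A = 559/60 kN, R_B = 281/60 kN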